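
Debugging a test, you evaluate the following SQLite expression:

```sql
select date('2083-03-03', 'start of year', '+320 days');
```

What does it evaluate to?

2083-11-17

`start of year` rewinds 2083-03-03 to 2083-01-01.
Applying '+320 days' to 2083-01-01: counting 320 days forward gives 2083-11-17.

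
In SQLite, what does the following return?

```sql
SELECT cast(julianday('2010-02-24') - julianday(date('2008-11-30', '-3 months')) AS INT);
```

543

Adding -3 months to 2008-11-30 gives 2008-08-30.
1 day remains in August 2008 after the 30th (31 − 30).
Full months from September 2008 through January 2010 contribute their day counts.
Then 24 days into February 2010.
Total: 1 + 30 + 31 + 30 + 31 + 31 + 28 + 31 + 30 + 31 + 30 + 31 + 31 + 30 + 31 + 30 + 31 + 31 + 24 = 543.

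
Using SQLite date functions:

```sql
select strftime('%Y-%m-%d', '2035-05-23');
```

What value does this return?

2035-05-23

`%Y-%m-%d` extracts the ISO date: 2035-05-23.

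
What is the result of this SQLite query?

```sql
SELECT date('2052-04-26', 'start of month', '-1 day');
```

`start of month` rewinds 2052-04-26 to 2052-04-01.
Going back 1 day from 2052-04-01 reaches 2052-03-31 (last day of March, 31 days).

2052-03-31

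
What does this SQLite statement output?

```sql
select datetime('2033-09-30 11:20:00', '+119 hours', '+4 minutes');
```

2033-10-05 10:24:00

+119 hours from 2033-09-30 11:20:00 is 2033-10-05 10:20:00 (crosses midnight).
+4 minutes from 2033-10-05 10:20:00 is 2033-10-05 10:24:00.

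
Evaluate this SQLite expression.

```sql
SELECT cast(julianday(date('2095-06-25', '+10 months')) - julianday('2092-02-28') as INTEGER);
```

1518

Adding +10 months to 2095-06-25 gives 2096-04-25.
1 day remains in February 2092 after the 28th (29 − 28).
Full months from March 2092 through March 2096 contribute their day counts.
Then 25 days into April 2096.
Total: 1 + 31 + 30 + 31 + 30 + 31 + 31 + 30 + 31 + 30 + 31 + 31 + 28 + 31 + 30 + 31 + 30 + 31 + 31 + 30 + 31 + 30 + 31 + 31 + 28 + 31 + 30 + 31 + 30 + 31 + 31 + 30 + 31 + 30 + 31 + 31 + 28 + 31 + 30 + 31 + 30 + 31 + 31 + 30 + 31 + 30 + 31 + 31 + 29 + 31 + 25 = 1518.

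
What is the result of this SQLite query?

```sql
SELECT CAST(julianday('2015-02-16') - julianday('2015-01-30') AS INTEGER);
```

17

1 day remains in January 2015 after the 30th (31 − 30).
Then 16 days into February 2015.
Total: 1 + 16 = 17.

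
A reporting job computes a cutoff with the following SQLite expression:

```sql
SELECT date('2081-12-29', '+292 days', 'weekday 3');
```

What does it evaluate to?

2082-10-21

Applying '+292 days' to 2081-12-29: counting 292 days forward gives 2082-10-17.
`weekday 3` advances to the next Wednesday; 2082-10-17 is a Saturday, so it moves forward to 2082-10-21.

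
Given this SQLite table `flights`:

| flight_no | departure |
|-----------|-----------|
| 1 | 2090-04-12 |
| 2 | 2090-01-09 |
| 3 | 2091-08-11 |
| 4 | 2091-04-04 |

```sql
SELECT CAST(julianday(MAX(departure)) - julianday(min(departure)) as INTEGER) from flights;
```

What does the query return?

579

MIN = 2090-01-09, MAX = 2091-08-11.
22 days remain in January 2090 after the 9th (31 − 9).
Full months from February 2090 through July 2091 contribute their day counts.
Then 11 days into August 2091.
Total: 22 + 28 + 31 + 30 + 31 + 30 + 31 + 31 + 30 + 31 + 30 + 31 + 31 + 28 + 31 + 30 + 31 + 30 + 31 + 11 = 579.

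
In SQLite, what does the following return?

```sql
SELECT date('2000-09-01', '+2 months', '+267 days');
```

2001-07-26

Adding +2 months to 2000-09-01 gives 2000-11-01.
Applying '+267 days' to 2000-11-01: counting 267 days forward gives 2001-07-26.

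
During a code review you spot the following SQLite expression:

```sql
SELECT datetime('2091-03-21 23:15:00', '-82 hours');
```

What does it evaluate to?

2091-03-18 13:15:00

-82 hours from 2091-03-21 23:15:00 is 2091-03-18 13:15:00 (crosses midnight).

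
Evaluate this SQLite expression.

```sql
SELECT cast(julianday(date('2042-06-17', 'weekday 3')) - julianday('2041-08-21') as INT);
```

301

`weekday 3` advances to the next Wednesday; 2042-06-17 is a Tuesday, so it moves forward to 2042-06-18.
10 days remain in August 2041 after the 21st (31 − 21).
Full months from September 2041 through May 2042 contribute their day counts.
Then 18 days into June 2042.
Total: 10 + 30 + 31 + 30 + 31 + 31 + 28 + 31 + 30 + 31 + 18 = 301.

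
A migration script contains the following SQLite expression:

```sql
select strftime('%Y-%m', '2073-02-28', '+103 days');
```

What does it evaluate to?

2073-06

First apply '+103 days': 2073-02-28 → 2073-06-11.
`%Y-%m` extracts the year-month: 2073-06.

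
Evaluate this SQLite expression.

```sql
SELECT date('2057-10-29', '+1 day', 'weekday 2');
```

Advancing 1 more day within October lands on 2057-10-30.
`weekday 2` advances to the next Tuesday; 2057-10-30 is already a Tuesday, so it stays at 2057-10-30.

2057-10-30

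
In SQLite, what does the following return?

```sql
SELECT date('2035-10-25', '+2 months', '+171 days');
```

2036-06-13

Adding +2 months to 2035-10-25 gives 2035-12-25.
Applying '+171 days' to 2035-12-25: counting 171 days forward gives 2036-06-13.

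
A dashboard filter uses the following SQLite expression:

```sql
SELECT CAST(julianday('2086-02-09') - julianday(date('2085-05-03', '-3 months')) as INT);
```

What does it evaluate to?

Adding -3 months to 2085-05-03 gives 2085-02-03.
25 days remain in February 2085 after the 3rd (28 − 3).
Full months from March 2085 through January 2086 contribute their day counts.
Then 9 days into February 2086.
Total: 25 + 31 + 30 + 31 + 30 + 31 + 31 + 30 + 31 + 30 + 31 + 31 + 9 = 371.

371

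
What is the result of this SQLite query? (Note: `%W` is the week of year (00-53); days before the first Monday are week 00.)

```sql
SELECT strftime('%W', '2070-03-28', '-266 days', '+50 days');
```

33

First apply '-266 days', '+50 days': 2070-03-28 → 2069-08-24.
2069-08-24 is a Saturday. SQLite's %W counts Mondays since the year started; the result is 33.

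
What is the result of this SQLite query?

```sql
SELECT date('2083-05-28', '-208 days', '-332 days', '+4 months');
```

Applying '-208 days' to 2083-05-28: counting 208 days back gives 2082-11-01.
Applying '-332 days' to 2082-11-01: counting 332 days back gives 2081-12-04.
Adding +4 months to 2081-12-04 gives 2082-04-04.

2082-04-04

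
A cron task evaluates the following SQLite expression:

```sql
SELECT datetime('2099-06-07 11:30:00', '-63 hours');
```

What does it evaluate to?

-63 hours from 2099-06-07 11:30:00 is 2099-06-04 20:30:00 (crosses midnight).

2099-06-04 20:30:00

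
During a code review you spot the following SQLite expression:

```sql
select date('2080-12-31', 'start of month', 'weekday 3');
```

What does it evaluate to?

`start of month` rewinds 2080-12-31 to 2080-12-01.
`weekday 3` advances to the next Wednesday; 2080-12-01 is a Sunday, so it moves forward to 2080-12-04.

2080-12-04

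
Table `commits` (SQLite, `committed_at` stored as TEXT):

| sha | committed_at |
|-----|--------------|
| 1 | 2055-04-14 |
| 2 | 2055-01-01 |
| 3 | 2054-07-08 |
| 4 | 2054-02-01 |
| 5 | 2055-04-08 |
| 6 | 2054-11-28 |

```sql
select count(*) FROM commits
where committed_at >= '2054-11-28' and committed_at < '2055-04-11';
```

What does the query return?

3

Rows in [2054-11-28, 2055-04-11): 2055-01-01, 2055-04-08, 2054-11-28 → 3 rows.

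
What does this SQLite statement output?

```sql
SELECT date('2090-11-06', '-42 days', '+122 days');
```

2091-01-25

Applying '-42 days' to 2090-11-06: counting 42 days back gives 2090-09-25.
Applying '+122 days' to 2090-09-25: counting 122 days forward gives 2091-01-25.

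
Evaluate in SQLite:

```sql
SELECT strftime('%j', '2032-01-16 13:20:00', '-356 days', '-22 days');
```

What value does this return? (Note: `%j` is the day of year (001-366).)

First apply '-356 days', '-22 days': 2032-01-16 13:20:00 → 2031-01-03 13:20:00.
Day-of-year for 2031-01-03: days since 2031-01-01 inclusive = 3, zero-padded to 003.

003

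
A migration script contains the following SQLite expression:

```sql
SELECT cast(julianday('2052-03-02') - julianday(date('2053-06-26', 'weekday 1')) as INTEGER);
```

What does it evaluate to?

-485

`weekday 1` advances to the next Monday; 2053-06-26 is a Thursday, so it moves forward to 2053-06-30.
29 days remain in March 2052 after the 2nd (31 − 2).
Full months from April 2052 through May 2053 contribute their day counts.
Then 30 days into June 2053.
Total: 29 + 30 + 31 + 30 + 31 + 31 + 30 + 31 + 30 + 31 + 31 + 28 + 31 + 30 + 31 + 30 = 485.
The subtraction is earlier − later, so the result is −485 → -485.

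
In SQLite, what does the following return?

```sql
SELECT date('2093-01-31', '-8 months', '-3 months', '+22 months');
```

Adding -8 months to 2093-01-31 gives 2092-05-31.
Adding -3 months to 2092-05-31 targets 2092-02-31. February 2092 has only 29 days, so SQLite normalizes the 2-day overflow forward to 2092-03-02.
Adding +22 months to 2092-03-02 gives 2094-01-02.

2094-01-02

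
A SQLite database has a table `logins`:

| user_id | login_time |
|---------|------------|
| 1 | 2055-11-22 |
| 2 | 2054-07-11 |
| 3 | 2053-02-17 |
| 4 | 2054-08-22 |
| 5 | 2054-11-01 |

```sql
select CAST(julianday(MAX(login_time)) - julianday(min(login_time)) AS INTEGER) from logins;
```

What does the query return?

1008

MIN = 2053-02-17, MAX = 2055-11-22.
11 days remain in February 2053 after the 17th (28 − 17).
Full months from March 2053 through October 2055 contribute their day counts.
Then 22 days into November 2055.
Total: 11 + 31 + 30 + 31 + 30 + 31 + 31 + 30 + 31 + 30 + 31 + 31 + 28 + 31 + 30 + 31 + 30 + 31 + 31 + 30 + 31 + 30 + 31 + 31 + 28 + 31 + 30 + 31 + 30 + 31 + 31 + 30 + 31 + 22 = 1008.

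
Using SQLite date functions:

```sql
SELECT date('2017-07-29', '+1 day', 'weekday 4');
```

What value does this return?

2017-08-03

Advancing 1 more day within July lands on 2017-07-30.
`weekday 4` advances to the next Thursday; 2017-07-30 is a Sunday, so it moves forward to 2017-08-03.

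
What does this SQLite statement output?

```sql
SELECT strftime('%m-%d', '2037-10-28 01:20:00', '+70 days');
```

01-06

First apply '+70 days': 2037-10-28 01:20:00 → 2038-01-06 01:20:00.
`%m-%d` extracts the month-day: 01-06.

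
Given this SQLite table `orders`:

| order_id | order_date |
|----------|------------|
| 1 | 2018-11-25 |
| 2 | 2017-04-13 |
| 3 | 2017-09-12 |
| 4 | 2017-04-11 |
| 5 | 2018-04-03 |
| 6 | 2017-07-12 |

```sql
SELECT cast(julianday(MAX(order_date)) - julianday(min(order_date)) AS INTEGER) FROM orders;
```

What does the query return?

593

MIN = 2017-04-11, MAX = 2018-11-25.
19 days remain in April 2017 after the 11th (30 − 11).
Full months from May 2017 through October 2018 contribute their day counts.
Then 25 days into November 2018.
Total: 19 + 31 + 30 + 31 + 31 + 30 + 31 + 30 + 31 + 31 + 28 + 31 + 30 + 31 + 30 + 31 + 31 + 30 + 31 + 25 = 593.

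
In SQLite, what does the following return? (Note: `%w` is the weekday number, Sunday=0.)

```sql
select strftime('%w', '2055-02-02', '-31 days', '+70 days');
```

First apply '-31 days', '+70 days': 2055-02-02 → 2055-03-13.
2055-03-13 is a Saturday; with Sunday=0 that is 6.

6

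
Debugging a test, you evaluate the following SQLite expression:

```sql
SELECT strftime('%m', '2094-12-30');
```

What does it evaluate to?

`%m` extracts the 2-digit month (01-12): 12.

12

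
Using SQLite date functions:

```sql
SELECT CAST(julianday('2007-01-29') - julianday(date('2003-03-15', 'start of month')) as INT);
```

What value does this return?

1430

`start of month` rewinds 2003-03-15 to 2003-03-01.
30 days remain in March 2003 after the 1st (31 − 1).
Full months from April 2003 through December 2006 contribute their day counts.
Then 29 days into January 2007.
Total: 30 + 30 + 31 + 30 + 31 + 31 + 30 + 31 + 30 + 31 + 31 + 29 + 31 + 30 + 31 + 30 + 31 + 31 + 30 + 31 + 30 + 31 + 31 + 28 + 31 + 30 + 31 + 30 + 31 + 31 + 30 + 31 + 30 + 31 + 31 + 28 + 31 + 30 + 31 + 30 + 31 + 31 + 30 + 31 + 30 + 31 + 29 = 1430.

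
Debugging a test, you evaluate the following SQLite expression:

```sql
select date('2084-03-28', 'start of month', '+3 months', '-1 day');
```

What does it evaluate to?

`start of month` rewinds 2084-03-28 to 2084-03-01.
Adding +3 months to 2084-03-01 gives 2084-06-01.
Going back 1 day from 2084-06-01 reaches 2084-05-31 (last day of May, 31 days).

2084-05-31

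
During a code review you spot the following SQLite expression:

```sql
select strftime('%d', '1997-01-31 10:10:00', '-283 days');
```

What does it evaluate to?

First apply '-283 days': 1997-01-31 10:10:00 → 1996-04-23 10:10:00.
`%d` extracts the 2-digit day of month: 23.

23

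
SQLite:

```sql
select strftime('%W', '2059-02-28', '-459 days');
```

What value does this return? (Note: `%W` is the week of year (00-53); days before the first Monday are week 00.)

48

First apply '-459 days': 2059-02-28 → 2057-11-26.
2057-11-26 is a Monday. SQLite's %W counts Mondays since the year started; the result is 48.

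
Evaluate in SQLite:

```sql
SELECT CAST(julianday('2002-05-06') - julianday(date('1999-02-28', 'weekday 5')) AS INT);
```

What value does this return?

`weekday 5` advances to the next Friday; 1999-02-28 is a Sunday, so it moves forward to 1999-03-05.
26 days remain in March 1999 after the 5th (31 − 5).
Full months from April 1999 through April 2002 contribute their day counts.
Then 6 days into May 2002.
Total: 26 + 30 + 31 + 30 + 31 + 31 + 30 + 31 + 30 + 31 + 31 + 29 + 31 + 30 + 31 + 30 + 31 + 31 + 30 + 31 + 30 + 31 + 31 + 28 + 31 + 30 + 31 + 30 + 31 + 31 + 30 + 31 + 30 + 31 + 31 + 28 + 31 + 30 + 6 = 1158.

1158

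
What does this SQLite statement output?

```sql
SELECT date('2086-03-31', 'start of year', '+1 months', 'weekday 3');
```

2086-02-06

`start of year` rewinds 2086-03-31 to 2086-01-01.
Adding +1 month to 2086-01-01 gives 2086-02-01.
`weekday 3` advances to the next Wednesday; 2086-02-01 is a Friday, so it moves forward to 2086-02-06.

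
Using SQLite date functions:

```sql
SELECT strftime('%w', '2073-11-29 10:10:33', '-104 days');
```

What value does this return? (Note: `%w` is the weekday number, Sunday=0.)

4

First apply '-104 days': 2073-11-29 10:10:33 → 2073-08-17 10:10:33.
2073-08-17 is a Thursday; with Sunday=0 that is 4.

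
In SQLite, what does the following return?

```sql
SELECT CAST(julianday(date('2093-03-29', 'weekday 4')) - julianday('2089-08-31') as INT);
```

1310

`weekday 4` advances to the next Thursday; 2093-03-29 is a Sunday, so it moves forward to 2093-04-02.
0 days remain in August 2089 after the 31st (31 − 31).
Full months from September 2089 through March 2093 contribute their day counts.
Then 2 days into April 2093.
Total: 0 + 30 + 31 + 30 + 31 + 31 + 28 + 31 + 30 + 31 + 30 + 31 + 31 + 30 + 31 + 30 + 31 + 31 + 28 + 31 + 30 + 31 + 30 + 31 + 31 + 30 + 31 + 30 + 31 + 31 + 29 + 31 + 30 + 31 + 30 + 31 + 31 + 30 + 31 + 30 + 31 + 31 + 28 + 31 + 2 = 1310.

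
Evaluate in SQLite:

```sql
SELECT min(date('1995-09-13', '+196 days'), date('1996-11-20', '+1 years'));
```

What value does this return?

1996-03-27

date('1995-09-13', '+196 days') → 1996-03-27.
date('1996-11-20', '+1 years') → 1997-11-20.
Earlier of the two is 1996-03-27.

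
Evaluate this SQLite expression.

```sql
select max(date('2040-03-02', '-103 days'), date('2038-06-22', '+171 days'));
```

date('2040-03-02', '-103 days') → 2039-11-20.
date('2038-06-22', '+171 days') → 2038-12-10.
Later of the two is 2039-11-20.

2039-11-20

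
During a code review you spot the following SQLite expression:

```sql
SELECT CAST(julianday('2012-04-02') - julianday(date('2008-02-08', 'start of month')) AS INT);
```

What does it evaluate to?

1522

`start of month` rewinds 2008-02-08 to 2008-02-01.
28 days remain in February 2008 after the 1st (29 − 1).
Full months from March 2008 through March 2012 contribute their day counts.
Then 2 days into April 2012.
Total: 28 + 31 + 30 + 31 + 30 + 31 + 31 + 30 + 31 + 30 + 31 + 31 + 28 + 31 + 30 + 31 + 30 + 31 + 31 + 30 + 31 + 30 + 31 + 31 + 28 + 31 + 30 + 31 + 30 + 31 + 31 + 30 + 31 + 30 + 31 + 31 + 28 + 31 + 30 + 31 + 30 + 31 + 31 + 30 + 31 + 30 + 31 + 31 + 29 + 31 + 2 = 1522.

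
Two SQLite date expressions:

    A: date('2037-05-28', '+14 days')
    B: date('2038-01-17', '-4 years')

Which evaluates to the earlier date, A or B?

A = 2037-06-11.
B = 2034-01-17.
B is earlier.

B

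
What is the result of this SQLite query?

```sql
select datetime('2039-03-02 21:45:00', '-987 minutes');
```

2039-03-02 05:18:00

987 minutes = 16h 27m; -987 minutes from 2039-03-02 21:45:00 is 2039-03-02 05:18:00.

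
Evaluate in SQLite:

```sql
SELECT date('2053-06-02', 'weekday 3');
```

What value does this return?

2053-06-04

`weekday 3` advances to the next Wednesday; 2053-06-02 is a Monday, so it moves forward to 2053-06-04.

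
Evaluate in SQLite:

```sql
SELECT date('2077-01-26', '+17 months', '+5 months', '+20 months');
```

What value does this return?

Adding +17 months to 2077-01-26 gives 2078-06-26.
Adding +5 months to 2078-06-26 gives 2078-11-26.
Adding +20 months to 2078-11-26 gives 2080-07-26.

2080-07-26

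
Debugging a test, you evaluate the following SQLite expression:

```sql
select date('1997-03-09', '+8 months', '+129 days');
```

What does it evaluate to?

Adding +8 months to 1997-03-09 gives 1997-11-09.
Applying '+129 days' to 1997-11-09: counting 129 days forward gives 1998-03-18.

1998-03-18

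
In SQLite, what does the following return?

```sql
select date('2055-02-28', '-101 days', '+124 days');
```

2055-03-23

Applying '-101 days' to 2055-02-28: counting 101 days back gives 2054-11-19.
Applying '+124 days' to 2054-11-19: counting 124 days forward gives 2055-03-23.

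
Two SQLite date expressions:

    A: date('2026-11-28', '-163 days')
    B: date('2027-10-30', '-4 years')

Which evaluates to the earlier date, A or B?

A = 2026-06-18.
B = 2023-10-30.
B is earlier.

B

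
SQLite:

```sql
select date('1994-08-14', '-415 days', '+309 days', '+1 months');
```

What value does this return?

Applying '-415 days' to 1994-08-14: counting 415 days back gives 1993-06-25.
Applying '+309 days' to 1993-06-25: counting 309 days forward gives 1994-04-30.
Adding +1 month to 1994-04-30 gives 1994-05-30.

1994-05-30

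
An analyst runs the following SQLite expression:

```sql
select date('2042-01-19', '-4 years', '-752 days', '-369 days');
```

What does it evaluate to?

Adding -4 years to 2042-01-19 gives 2038-01-19.
Applying '-752 days' to 2038-01-19: counting 752 days back gives 2035-12-29.
Applying '-369 days' to 2035-12-29: counting 369 days back gives 2034-12-25.

2034-12-25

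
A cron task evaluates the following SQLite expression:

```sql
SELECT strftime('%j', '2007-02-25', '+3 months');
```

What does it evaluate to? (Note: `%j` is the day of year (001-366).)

145

First apply '+3 months': 2007-02-25 → 2007-05-25.
Day-of-year for 2007-05-25: days since 2007-01-01 inclusive = 145, zero-padded to 145.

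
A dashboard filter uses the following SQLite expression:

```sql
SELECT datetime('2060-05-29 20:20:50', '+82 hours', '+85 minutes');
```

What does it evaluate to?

2060-06-02 07:45:50

+82 hours from 2060-05-29 20:20:50 is 2060-06-02 06:20:50 (crosses midnight).
85 minutes = 1h 25m; +85 minutes from 2060-06-02 06:20:50 is 2060-06-02 07:45:50.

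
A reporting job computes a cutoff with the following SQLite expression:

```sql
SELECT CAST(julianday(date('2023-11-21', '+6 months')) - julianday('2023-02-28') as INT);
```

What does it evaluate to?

Adding +6 months to 2023-11-21 gives 2024-05-21.
0 days remain in February 2023 after the 28th (28 − 28).
Full months from March 2023 through April 2024 contribute their day counts.
Then 21 days into May 2024.
Total: 0 + 31 + 30 + 31 + 30 + 31 + 31 + 30 + 31 + 30 + 31 + 31 + 29 + 31 + 30 + 21 = 448.

448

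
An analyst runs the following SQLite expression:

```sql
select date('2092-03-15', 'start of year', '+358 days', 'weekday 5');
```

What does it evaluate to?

2092-12-26

`start of year` rewinds 2092-03-15 to 2092-01-01.
Applying '+358 days' to 2092-01-01: counting 358 days forward gives 2092-12-24.
`weekday 5` advances to the next Friday; 2092-12-24 is a Wednesday, so it moves forward to 2092-12-26.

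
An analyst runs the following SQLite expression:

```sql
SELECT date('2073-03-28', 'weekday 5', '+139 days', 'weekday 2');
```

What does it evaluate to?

2073-08-22

`weekday 5` advances to the next Friday; 2073-03-28 is a Tuesday, so it moves forward to 2073-03-31.
Applying '+139 days' to 2073-03-31: counting 139 days forward gives 2073-08-17.
`weekday 2` advances to the next Tuesday; 2073-08-17 is a Thursday, so it moves forward to 2073-08-22.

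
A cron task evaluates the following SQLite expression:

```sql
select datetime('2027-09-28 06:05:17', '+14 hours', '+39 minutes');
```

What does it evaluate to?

+14 hours from 2027-09-28 06:05:17 is 2027-09-28 20:05:17.
+39 minutes from 2027-09-28 20:05:17 is 2027-09-28 20:44:17.

2027-09-28 20:44:17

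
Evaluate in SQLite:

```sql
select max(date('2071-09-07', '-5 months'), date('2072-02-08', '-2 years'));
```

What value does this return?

2071-04-07

date('2071-09-07', '-5 months') → 2071-04-07.
date('2072-02-08', '-2 years') → 2070-02-08.
Later of the two is 2071-04-07.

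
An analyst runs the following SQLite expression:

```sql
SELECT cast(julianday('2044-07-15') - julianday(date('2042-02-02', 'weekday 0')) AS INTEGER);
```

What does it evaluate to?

894

`weekday 0` advances to the next Sunday; 2042-02-02 is already a Sunday, so it stays at 2042-02-02.
26 days remain in February 2042 after the 2nd (28 − 2).
Full months from March 2042 through June 2044 contribute their day counts.
Then 15 days into July 2044.
Total: 26 + 31 + 30 + 31 + 30 + 31 + 31 + 30 + 31 + 30 + 31 + 31 + 28 + 31 + 30 + 31 + 30 + 31 + 31 + 30 + 31 + 30 + 31 + 31 + 29 + 31 + 30 + 31 + 30 + 15 = 894.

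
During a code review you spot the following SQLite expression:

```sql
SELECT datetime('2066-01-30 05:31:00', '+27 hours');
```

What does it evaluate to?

+27 hours from 2066-01-30 05:31:00 is 2066-01-31 08:31:00 (crosses midnight).

2066-01-31 08:31:00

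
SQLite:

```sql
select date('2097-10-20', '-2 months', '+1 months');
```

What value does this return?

Adding -2 months to 2097-10-20 gives 2097-08-20.
Adding +1 month to 2097-08-20 gives 2097-09-20.

2097-09-20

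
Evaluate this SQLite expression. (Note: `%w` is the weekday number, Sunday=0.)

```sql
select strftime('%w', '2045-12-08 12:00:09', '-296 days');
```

First apply '-296 days': 2045-12-08 12:00:09 → 2045-02-15 12:00:09.
2045-02-15 is a Wednesday; with Sunday=0 that is 3.

3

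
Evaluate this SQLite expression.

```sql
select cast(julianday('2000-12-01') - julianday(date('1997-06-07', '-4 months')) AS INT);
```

Adding -4 months to 1997-06-07 gives 1997-02-07.
21 days remain in February 1997 after the 7th (28 − 7).
Full months from March 1997 through November 2000 contribute their day counts.
Then 1 day into December 2000.
Total: 21 + 31 + 30 + 31 + 30 + 31 + 31 + 30 + 31 + 30 + 31 + 31 + 28 + 31 + 30 + 31 + 30 + 31 + 31 + 30 + 31 + 30 + 31 + 31 + 28 + 31 + 30 + 31 + 30 + 31 + 31 + 30 + 31 + 30 + 31 + 31 + 29 + 31 + 30 + 31 + 30 + 31 + 31 + 30 + 31 + 30 + 1 = 1393.

1393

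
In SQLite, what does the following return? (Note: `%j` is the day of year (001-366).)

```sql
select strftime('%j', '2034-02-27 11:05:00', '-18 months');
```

First apply '-18 months': 2034-02-27 11:05:00 → 2032-08-27 11:05:00.
Day-of-year for 2032-08-27: days since 2032-01-01 inclusive = 240, zero-padded to 240.

240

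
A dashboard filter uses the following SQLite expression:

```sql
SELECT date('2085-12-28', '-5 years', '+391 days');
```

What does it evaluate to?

2082-01-23

Adding -5 years to 2085-12-28 gives 2080-12-28.
Applying '+391 days' to 2080-12-28: counting 391 days forward gives 2082-01-23.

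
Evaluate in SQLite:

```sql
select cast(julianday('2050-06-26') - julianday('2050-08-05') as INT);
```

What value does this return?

-40

4 days remain in June 2050 after the 26th (30 − 26).
July 2050: 31 days.
Then 5 days into August 2050.
Total: 4 + 31 + 5 = 40.
The subtraction is earlier − later, so the result is −40 → -40.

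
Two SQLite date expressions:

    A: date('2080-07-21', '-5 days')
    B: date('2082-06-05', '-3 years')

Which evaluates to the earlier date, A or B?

B

A = 2080-07-16.
B = 2079-06-05.
B is earlier.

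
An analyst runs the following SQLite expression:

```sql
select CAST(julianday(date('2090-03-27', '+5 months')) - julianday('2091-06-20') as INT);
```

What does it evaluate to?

Adding +5 months to 2090-03-27 gives 2090-08-27.
4 days remain in August 2090 after the 27th (31 − 27).
Full months from September 2090 through May 2091 contribute their day counts.
Then 20 days into June 2091.
Total: 4 + 30 + 31 + 30 + 31 + 31 + 28 + 31 + 30 + 31 + 20 = 297.
The subtraction is earlier − later, so the result is −297 → -297.

-297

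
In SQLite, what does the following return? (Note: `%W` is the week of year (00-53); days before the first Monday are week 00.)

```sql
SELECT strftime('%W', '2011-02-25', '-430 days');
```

51

First apply '-430 days': 2011-02-25 → 2009-12-22.
2009-12-22 is a Tuesday. SQLite's %W counts Mondays since the year started; the result is 51.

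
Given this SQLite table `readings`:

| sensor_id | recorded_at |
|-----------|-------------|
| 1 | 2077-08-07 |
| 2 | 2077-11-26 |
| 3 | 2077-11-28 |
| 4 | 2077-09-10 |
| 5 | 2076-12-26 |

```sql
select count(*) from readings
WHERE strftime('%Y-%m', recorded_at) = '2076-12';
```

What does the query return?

1

Rows with year-month 2076-12: 2076-12-26 → 1.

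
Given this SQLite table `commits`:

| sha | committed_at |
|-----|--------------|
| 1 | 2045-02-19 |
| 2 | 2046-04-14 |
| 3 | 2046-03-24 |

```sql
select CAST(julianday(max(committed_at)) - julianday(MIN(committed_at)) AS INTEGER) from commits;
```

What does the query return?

419

MIN = 2045-02-19, MAX = 2046-04-14.
9 days remain in February 2045 after the 19th (28 − 19).
Full months from March 2045 through March 2046 contribute their day counts.
Then 14 days into April 2046.
Total: 9 + 31 + 30 + 31 + 30 + 31 + 31 + 30 + 31 + 30 + 31 + 31 + 28 + 31 + 14 = 419.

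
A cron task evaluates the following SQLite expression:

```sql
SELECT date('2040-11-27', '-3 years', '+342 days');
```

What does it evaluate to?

2038-11-04

Adding -3 years to 2040-11-27 gives 2037-11-27.
Applying '+342 days' to 2037-11-27: counting 342 days forward gives 2038-11-04.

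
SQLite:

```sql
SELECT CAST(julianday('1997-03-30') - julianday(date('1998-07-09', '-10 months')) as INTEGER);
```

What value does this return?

-163

Adding -10 months to 1998-07-09 gives 1997-09-09.
1 day remains in March 1997 after the 30th (31 − 30).
April 1997: 30 days.
May 1997: 31 days.
June 1997: 30 days.
July 1997: 31 days.
August 1997: 31 days.
Then 9 days into September 1997.
Total: 1 + 30 + 31 + 30 + 31 + 31 + 9 = 163.
The subtraction is earlier − later, so the result is −163 → -163.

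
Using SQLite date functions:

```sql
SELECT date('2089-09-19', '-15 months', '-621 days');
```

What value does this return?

2086-10-07

Adding -15 months to 2089-09-19 gives 2088-06-19.
Applying '-621 days' to 2088-06-19: counting 621 days back gives 2086-10-07.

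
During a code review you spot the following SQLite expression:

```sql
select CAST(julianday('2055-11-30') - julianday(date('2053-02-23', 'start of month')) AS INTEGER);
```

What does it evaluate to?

1032

`start of month` rewinds 2053-02-23 to 2053-02-01.
27 days remain in February 2053 after the 1st (28 − 1).
Full months from March 2053 through October 2055 contribute their day counts.
Then 30 days into November 2055.
Total: 27 + 31 + 30 + 31 + 30 + 31 + 31 + 30 + 31 + 30 + 31 + 31 + 28 + 31 + 30 + 31 + 30 + 31 + 31 + 30 + 31 + 30 + 31 + 31 + 28 + 31 + 30 + 31 + 30 + 31 + 31 + 30 + 31 + 30 = 1032.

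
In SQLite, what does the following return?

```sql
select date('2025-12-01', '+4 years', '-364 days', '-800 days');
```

2026-09-24

Adding +4 years to 2025-12-01 gives 2029-12-01.
Applying '-364 days' to 2029-12-01: counting 364 days back gives 2028-12-02.
Applying '-800 days' to 2028-12-02: counting 800 days back gives 2026-09-24.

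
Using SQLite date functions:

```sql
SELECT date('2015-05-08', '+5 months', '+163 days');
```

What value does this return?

Adding +5 months to 2015-05-08 gives 2015-10-08.
Applying '+163 days' to 2015-10-08: counting 163 days forward gives 2016-03-19.

2016-03-19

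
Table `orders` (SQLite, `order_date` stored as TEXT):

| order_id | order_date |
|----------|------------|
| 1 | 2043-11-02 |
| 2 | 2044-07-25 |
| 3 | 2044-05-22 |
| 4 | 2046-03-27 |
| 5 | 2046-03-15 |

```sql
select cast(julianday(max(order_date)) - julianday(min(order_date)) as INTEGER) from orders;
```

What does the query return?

MIN = 2043-11-02, MAX = 2046-03-27.
28 days remain in November 2043 after the 2nd (30 − 2).
Full months from December 2043 through February 2046 contribute their day counts.
Then 27 days into March 2046.
Total: 28 + 31 + 31 + 29 + 31 + 30 + 31 + 30 + 31 + 31 + 30 + 31 + 30 + 31 + 31 + 28 + 31 + 30 + 31 + 30 + 31 + 31 + 30 + 31 + 30 + 31 + 31 + 28 + 27 = 876.

876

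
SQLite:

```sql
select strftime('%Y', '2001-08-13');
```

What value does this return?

2001

`%Y` extracts the 4-digit year: 2001.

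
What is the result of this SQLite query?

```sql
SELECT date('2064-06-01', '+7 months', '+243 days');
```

Adding +7 months to 2064-06-01 gives 2065-01-01.
Applying '+243 days' to 2065-01-01: counting 243 days forward gives 2065-09-01.

2065-09-01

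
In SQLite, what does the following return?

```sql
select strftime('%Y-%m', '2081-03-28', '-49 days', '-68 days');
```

2080-12

First apply '-49 days', '-68 days': 2081-03-28 → 2080-12-01.
`%Y-%m` extracts the year-month: 2080-12.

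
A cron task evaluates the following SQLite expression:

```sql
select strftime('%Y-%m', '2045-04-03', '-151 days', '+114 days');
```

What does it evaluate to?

2045-02

First apply '-151 days', '+114 days': 2045-04-03 → 2045-02-25.
`%Y-%m` extracts the year-month: 2045-02.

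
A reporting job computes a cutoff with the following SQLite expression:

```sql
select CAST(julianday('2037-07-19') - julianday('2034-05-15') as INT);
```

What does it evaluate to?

1161

16 days remain in May 2034 after the 15th (31 − 15).
Full months from June 2034 through June 2037 contribute their day counts.
Then 19 days into July 2037.
Total: 16 + 30 + 31 + 31 + 30 + 31 + 30 + 31 + 31 + 28 + 31 + 30 + 31 + 30 + 31 + 31 + 30 + 31 + 30 + 31 + 31 + 29 + 31 + 30 + 31 + 30 + 31 + 31 + 30 + 31 + 30 + 31 + 31 + 28 + 31 + 30 + 31 + 30 + 19 = 1161.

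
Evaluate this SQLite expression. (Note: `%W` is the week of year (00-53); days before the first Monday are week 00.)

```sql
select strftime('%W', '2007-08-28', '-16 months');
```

First apply '-16 months': 2007-08-28 → 2006-04-28.
2006-04-28 is a Friday. SQLite's %W counts Mondays since the year started; the result is 17.

17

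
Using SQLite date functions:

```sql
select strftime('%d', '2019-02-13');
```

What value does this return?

13

`%d` extracts the 2-digit day of month: 13.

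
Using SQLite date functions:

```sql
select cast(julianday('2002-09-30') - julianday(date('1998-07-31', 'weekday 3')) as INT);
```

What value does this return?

`weekday 3` advances to the next Wednesday; 1998-07-31 is a Friday, so it moves forward to 1998-08-05.
26 days remain in August 1998 after the 5th (31 − 5).
Full months from September 1998 through August 2002 contribute their day counts.
Then 30 days into September 2002.
Total: 26 + 30 + 31 + 30 + 31 + 31 + 28 + 31 + 30 + 31 + 30 + 31 + 31 + 30 + 31 + 30 + 31 + 31 + 29 + 31 + 30 + 31 + 30 + 31 + 31 + 30 + 31 + 30 + 31 + 31 + 28 + 31 + 30 + 31 + 30 + 31 + 31 + 30 + 31 + 30 + 31 + 31 + 28 + 31 + 30 + 31 + 30 + 31 + 31 + 30 = 1517.

1517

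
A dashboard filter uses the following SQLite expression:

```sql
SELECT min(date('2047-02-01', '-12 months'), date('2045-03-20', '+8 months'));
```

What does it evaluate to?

2045-11-20

date('2047-02-01', '-12 months') → 2046-02-01.
date('2045-03-20', '+8 months') → 2045-11-20.
Earlier of the two is 2045-11-20.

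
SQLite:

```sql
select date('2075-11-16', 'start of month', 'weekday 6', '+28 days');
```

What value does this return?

2075-11-30

`start of month` rewinds 2075-11-16 to 2075-11-01.
`weekday 6` advances to the next Saturday; 2075-11-01 is a Friday, so it moves forward to 2075-11-02.
Advancing 28 more days within November lands on 2075-11-30.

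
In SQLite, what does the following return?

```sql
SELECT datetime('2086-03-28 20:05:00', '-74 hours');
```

2086-03-25 18:05:00

-74 hours from 2086-03-28 20:05:00 is 2086-03-25 18:05:00 (crosses midnight).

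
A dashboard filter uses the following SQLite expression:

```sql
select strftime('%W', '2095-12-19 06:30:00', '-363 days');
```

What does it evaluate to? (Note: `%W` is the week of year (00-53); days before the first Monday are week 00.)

51

First apply '-363 days': 2095-12-19 06:30:00 → 2094-12-21 06:30:00.
2094-12-21 is a Tuesday. SQLite's %W counts Mondays since the year started; the result is 51.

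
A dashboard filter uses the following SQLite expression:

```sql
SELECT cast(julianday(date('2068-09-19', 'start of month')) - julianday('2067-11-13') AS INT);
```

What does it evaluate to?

`start of month` rewinds 2068-09-19 to 2068-09-01.
17 days remain in November 2067 after the 13th (30 − 13).
Full months from December 2067 through August 2068 contribute their day counts.
Then 1 day into September 2068.
Total: 17 + 31 + 31 + 29 + 31 + 30 + 31 + 30 + 31 + 31 + 1 = 293.

293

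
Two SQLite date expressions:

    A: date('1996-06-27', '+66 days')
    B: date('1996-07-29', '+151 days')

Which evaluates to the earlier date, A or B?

A

A = 1996-09-01.
B = 1996-12-27.
A is earlier.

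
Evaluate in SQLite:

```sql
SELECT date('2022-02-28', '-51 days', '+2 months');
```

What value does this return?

Applying '-51 days' to 2022-02-28: counting 51 days back gives 2022-01-08.
Adding +2 months to 2022-01-08 gives 2022-03-08.

2022-03-08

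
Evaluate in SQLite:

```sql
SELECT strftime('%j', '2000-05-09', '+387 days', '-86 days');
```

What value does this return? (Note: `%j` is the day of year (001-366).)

First apply '+387 days', '-86 days': 2000-05-09 → 2001-03-06.
Day-of-year for 2001-03-06: days since 2001-01-01 inclusive = 65, zero-padded to 065.

065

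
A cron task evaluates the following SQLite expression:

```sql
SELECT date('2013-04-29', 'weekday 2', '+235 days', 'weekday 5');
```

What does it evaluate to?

`weekday 2` advances to the next Tuesday; 2013-04-29 is a Monday, so it moves forward to 2013-04-30.
Applying '+235 days' to 2013-04-30: counting 235 days forward gives 2013-12-21.
`weekday 5` advances to the next Friday; 2013-12-21 is a Saturday, so it moves forward to 2013-12-27.

2013-12-27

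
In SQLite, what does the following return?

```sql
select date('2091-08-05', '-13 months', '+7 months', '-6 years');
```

Adding -13 months to 2091-08-05 gives 2090-07-05.
Adding +7 months to 2090-07-05 gives 2091-02-05.
Adding -6 years to 2091-02-05 gives 2085-02-05.

2085-02-05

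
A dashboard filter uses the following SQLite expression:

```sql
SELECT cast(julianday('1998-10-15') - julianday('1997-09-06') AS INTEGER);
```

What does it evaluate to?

24 days remain in September 1997 after the 6th (30 − 6).
Full months from October 1997 through September 1998 contribute their day counts.
Then 15 days into October 1998.
Total: 24 + 31 + 30 + 31 + 31 + 28 + 31 + 30 + 31 + 30 + 31 + 31 + 30 + 15 = 404.

404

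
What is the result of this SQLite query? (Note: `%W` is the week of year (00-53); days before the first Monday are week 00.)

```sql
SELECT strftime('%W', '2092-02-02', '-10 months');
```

14

First apply '-10 months': 2092-02-02 → 2091-04-02.
2091-04-02 is a Monday. SQLite's %W counts Mondays since the year started; the result is 14.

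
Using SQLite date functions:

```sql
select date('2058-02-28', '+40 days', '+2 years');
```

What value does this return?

2060-04-09

February 2058 has 28 days; 0 remain after the 28th, so 1 days reach 2058-03-01.
March 2058 has 31 days; 30 remain after the 1st, so 31 days reach 2058-04-01.
Advancing 8 more days within April lands on 2058-04-09.
Adding +2 years to 2058-04-09 gives 2060-04-09.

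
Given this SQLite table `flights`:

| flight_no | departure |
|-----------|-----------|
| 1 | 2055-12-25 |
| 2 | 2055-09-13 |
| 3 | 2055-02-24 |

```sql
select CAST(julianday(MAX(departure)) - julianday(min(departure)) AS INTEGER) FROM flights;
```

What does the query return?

MIN = 2055-02-24, MAX = 2055-12-25.
4 days remain in February 2055 after the 24th (28 − 24).
Full months from March 2055 through November 2055 contribute their day counts.
Then 25 days into December 2055.
Total: 4 + 31 + 30 + 31 + 30 + 31 + 31 + 30 + 31 + 30 + 25 = 304.

304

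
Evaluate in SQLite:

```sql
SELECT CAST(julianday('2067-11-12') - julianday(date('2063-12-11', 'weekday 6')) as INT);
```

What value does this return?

`weekday 6` advances to the next Saturday; 2063-12-11 is a Tuesday, so it moves forward to 2063-12-15.
16 days remain in December 2063 after the 15th (31 − 15).
Full months from January 2064 through October 2067 contribute their day counts.
Then 12 days into November 2067.
Total: 16 + 31 + 29 + 31 + 30 + 31 + 30 + 31 + 31 + 30 + 31 + 30 + 31 + 31 + 28 + 31 + 30 + 31 + 30 + 31 + 31 + 30 + 31 + 30 + 31 + 31 + 28 + 31 + 30 + 31 + 30 + 31 + 31 + 30 + 31 + 30 + 31 + 31 + 28 + 31 + 30 + 31 + 30 + 31 + 31 + 30 + 31 + 12 = 1428.

1428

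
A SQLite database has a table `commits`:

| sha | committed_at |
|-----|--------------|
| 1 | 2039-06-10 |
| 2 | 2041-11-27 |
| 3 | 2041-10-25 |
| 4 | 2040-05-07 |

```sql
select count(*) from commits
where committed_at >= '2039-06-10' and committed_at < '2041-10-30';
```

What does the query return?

Rows in [2039-06-10, 2041-10-30): 2039-06-10, 2041-10-25, 2040-05-07 → 3 rows.

3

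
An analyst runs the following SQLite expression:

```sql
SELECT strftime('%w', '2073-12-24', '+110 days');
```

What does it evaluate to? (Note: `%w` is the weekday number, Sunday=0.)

First apply '+110 days': 2073-12-24 → 2074-04-13.
2074-04-13 is a Friday; with Sunday=0 that is 5.

5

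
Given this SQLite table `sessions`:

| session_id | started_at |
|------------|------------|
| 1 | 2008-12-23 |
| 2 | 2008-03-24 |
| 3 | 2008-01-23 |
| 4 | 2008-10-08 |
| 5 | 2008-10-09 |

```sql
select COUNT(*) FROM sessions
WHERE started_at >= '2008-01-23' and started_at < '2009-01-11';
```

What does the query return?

5

Rows in [2008-01-23, 2009-01-11): 2008-12-23, 2008-03-24, 2008-01-23, 2008-10-08, 2008-10-09 → 5 rows.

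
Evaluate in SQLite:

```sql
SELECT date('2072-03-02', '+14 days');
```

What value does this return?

Advancing 14 more days within March lands on 2072-03-16.

2072-03-16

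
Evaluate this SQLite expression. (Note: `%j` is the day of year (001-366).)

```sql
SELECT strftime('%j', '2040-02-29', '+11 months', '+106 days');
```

First apply '+11 months', '+106 days': 2040-02-29 → 2041-05-15.
Day-of-year for 2041-05-15: days since 2041-01-01 inclusive = 135, zero-padded to 135.

135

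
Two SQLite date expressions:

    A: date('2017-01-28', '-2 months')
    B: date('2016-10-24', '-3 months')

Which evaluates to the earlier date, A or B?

B

A = 2016-11-28.
B = 2016-07-24.
B is earlier.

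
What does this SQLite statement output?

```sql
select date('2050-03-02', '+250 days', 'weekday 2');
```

Applying '+250 days' to 2050-03-02: counting 250 days forward gives 2050-11-07.
`weekday 2` advances to the next Tuesday; 2050-11-07 is a Monday, so it moves forward to 2050-11-08.

2050-11-08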